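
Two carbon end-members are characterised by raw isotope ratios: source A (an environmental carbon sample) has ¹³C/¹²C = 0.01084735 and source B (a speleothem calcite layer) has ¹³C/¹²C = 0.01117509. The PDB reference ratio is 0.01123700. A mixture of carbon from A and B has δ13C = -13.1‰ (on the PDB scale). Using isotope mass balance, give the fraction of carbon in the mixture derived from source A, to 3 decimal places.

δ_A = (0.01084735/0.01123700 − 1)×1000 = (0.965324 − 1)×1000 = -34.676‰
δ_B = (0.01117509/0.01123700 − 1)×1000 = (0.994491 − 1)×1000 = -5.509‰
f_A = (δ_mix − δ_B)/(δ_A − δ_B) = (-13.1 − (-5.509))/(-34.676 − (-5.509))
f_A = -7.591 / -29.166 = 0.2603

0.260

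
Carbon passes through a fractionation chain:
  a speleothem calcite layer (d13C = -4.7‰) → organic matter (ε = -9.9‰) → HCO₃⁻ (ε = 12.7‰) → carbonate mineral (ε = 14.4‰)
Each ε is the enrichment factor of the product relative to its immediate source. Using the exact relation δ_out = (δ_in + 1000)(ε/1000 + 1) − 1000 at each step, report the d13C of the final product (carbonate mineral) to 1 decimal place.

step 1: δ = (-4.70 + 1000)·(-9.9/1000 + 1) − 1000 = -14.55‰
step 2: δ = (-14.55 + 1000)·(12.7/1000 + 1) − 1000 = -2.04‰
step 3: δ = (-2.04 + 1000)·(14.4/1000 + 1) − 1000 = 12.33‰

12.3‰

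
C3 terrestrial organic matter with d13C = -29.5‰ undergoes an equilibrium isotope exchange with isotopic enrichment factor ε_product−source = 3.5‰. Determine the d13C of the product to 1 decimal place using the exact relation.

-26.1‰

Exactly, δ_product = (δ_source + 1000)·(ε/1000 + 1) − 1000.
δ_product = (-29.5 + 1000) × (3.5/1000 + 1) − 1000
δ_product = -26.10‰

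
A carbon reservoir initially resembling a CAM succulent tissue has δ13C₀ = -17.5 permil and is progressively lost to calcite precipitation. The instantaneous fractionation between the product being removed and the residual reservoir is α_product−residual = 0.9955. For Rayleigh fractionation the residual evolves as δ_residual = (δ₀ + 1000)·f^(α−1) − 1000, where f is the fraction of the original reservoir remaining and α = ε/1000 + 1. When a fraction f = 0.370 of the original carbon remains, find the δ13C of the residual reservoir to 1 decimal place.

Rayleigh residual: δ_res = (δ₀ + 1000)·f^(α−1) − 1000
α − 1 = -0.00450
f^(α−1) = 0.370^(-0.00450) = 1.004484
δ_res = (-17.5 + 1000) × 1.004484 − 1000 = 986.906 − 1000 = -13.09 permil

-13.1 permil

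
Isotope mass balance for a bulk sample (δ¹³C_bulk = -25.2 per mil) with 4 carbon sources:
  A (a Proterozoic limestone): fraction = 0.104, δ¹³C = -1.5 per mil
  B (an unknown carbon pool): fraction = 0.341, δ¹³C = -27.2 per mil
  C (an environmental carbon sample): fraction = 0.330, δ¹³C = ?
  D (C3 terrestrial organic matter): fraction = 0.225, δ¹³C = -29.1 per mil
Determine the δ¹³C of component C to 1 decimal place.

Isotope mass balance: δ_bulk = Σ fᵢ·δᵢ.
-25.2 = 0.104×(-1.5) + 0.341×(-27.2) + 0.330×δ_C + 0.225×(-29.1)
0.330·δ_C = -25.2 − (-15.979) = -9.221
δ_C = -9.221 / 0.330 = -27.94 per mil

-27.9 per mil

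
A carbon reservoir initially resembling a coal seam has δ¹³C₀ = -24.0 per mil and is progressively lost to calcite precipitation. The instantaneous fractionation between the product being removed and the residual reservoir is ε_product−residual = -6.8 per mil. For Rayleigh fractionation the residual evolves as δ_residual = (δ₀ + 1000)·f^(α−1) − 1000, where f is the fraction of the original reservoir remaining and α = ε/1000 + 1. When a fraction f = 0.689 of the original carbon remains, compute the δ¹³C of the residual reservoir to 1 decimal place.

Rayleigh residual: δ_res = (δ₀ + 1000)·f^(α−1) − 1000
α = ε/1000 + 1 = 0.99320, so α − 1 = -0.00680
f^(α−1) = 0.689^(-0.00680) = 1.002536
δ_res = (-24.0 + 1000) × 1.002536 − 1000 = 978.475 − 1000 = -21.52 per mil

-21.5 per mil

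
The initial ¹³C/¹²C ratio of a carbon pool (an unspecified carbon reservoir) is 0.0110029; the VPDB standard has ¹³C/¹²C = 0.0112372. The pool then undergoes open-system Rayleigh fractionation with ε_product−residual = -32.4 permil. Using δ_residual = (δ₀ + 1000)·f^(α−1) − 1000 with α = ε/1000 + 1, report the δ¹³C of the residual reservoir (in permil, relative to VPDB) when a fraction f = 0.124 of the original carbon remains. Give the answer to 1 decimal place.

δ₀ = (0.0110029/0.0112372 − 1)×1000 = (0.979150 − 1)×1000 = -20.850 permil
α − 1 = ε/1000 = -0.0324
f^(α−1) = 0.124^(-0.0324) = 1.069974
δ_res = (-20.850 + 1000) × 1.069974 − 1000 = 1047.664 − 1000 = 47.66 permil

47.7 permil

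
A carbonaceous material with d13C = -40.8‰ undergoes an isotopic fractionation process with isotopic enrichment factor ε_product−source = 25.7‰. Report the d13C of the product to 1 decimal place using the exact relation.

To first order, δ_product ≈ δ_source + ε = -15.1‰.
Exactly, δ_product = (δ_source + 1000)·(ε/1000 + 1) − 1000.
δ_product = (-40.8 + 1000) × (25.7/1000 + 1) − 1000
δ_product = -16.15‰

-16.1‰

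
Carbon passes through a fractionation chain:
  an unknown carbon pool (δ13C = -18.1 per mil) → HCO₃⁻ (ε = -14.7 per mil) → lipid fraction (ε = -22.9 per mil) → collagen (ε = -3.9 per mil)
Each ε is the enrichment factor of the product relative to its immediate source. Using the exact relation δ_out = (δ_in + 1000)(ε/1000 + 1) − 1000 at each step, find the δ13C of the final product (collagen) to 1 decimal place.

step 1: δ = (-18.10 + 1000)·(-14.7/1000 + 1) − 1000 = -32.53 per mil
step 2: δ = (-32.53 + 1000)·(-22.9/1000 + 1) − 1000 = -54.69 per mil
step 3: δ = (-54.69 + 1000)·(-3.9/1000 + 1) − 1000 = -58.38 per mil

-58.4 per mil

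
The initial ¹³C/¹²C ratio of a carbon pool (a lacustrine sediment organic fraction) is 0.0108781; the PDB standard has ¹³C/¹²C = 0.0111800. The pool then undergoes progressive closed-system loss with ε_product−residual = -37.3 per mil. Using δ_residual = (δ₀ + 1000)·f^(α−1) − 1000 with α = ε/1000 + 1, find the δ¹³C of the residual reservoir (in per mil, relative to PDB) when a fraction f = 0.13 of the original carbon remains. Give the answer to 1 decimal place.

δ₀ = (0.0108781/0.0111800 − 1)×1000 = (0.972996 − 1)×1000 = -27.004 per mil
α − 1 = ε/1000 = -0.0373
f^(α−1) = 0.13^(-0.0373) = 1.079071
δ_res = (-27.004 + 1000) × 1.079071 − 1000 = 1049.932 − 1000 = 49.93 per mil

49.9 per mil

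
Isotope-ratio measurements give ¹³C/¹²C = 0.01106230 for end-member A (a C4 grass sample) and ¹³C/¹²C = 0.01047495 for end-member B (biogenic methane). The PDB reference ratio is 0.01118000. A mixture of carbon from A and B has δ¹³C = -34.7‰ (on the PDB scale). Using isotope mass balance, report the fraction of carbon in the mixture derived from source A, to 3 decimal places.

0.540

δ_A = (0.01106230/0.01118000 − 1)×1000 = (0.989472 − 1)×1000 = -10.528‰
δ_B = (0.01047495/0.01118000 − 1)×1000 = (0.936936 − 1)×1000 = -63.064‰
f_A = (δ_mix − δ_B)/(δ_A − δ_B) = (-34.7 − (-63.064))/(-10.528 − (-63.064))
f_A = 28.364 / 52.536 = 0.5399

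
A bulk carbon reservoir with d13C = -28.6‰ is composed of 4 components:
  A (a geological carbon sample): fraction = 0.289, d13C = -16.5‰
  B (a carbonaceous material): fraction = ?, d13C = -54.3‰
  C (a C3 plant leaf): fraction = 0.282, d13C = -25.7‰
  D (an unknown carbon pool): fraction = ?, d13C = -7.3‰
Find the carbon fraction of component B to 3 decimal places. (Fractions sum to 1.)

0.286

Let f_B and f_D be the unknown fractions; fractions sum to 1 so f_B + f_D = 0.429.
Mass balance: Σ fᵢ·δᵢ = δ_bulk ⇒ f_B·(-54.3) + f_D·(-7.3) = -28.6 − (-12.016) = -16.584
Substitute f_D = 0.429 − f_B:
f_B·(-54.3 − -7.3) = -16.584 − 0.429×(-7.3) = -13.452
f_B = -13.452 / -47.0 = 0.2862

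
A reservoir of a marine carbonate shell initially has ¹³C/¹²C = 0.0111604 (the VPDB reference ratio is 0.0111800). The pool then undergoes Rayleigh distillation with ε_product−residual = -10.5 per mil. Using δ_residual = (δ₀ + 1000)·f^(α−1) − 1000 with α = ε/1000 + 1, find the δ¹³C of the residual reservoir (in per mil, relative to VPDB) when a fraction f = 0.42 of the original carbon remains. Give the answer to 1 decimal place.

δ₀ = (0.0111604/0.0111800 − 1)×1000 = (0.998247 − 1)×1000 = -1.753 per mil
α − 1 = ε/1000 = -0.0105
f^(α−1) = 0.42^(-0.0105) = 1.009150
δ_res = (-1.753 + 1000) × 1.009150 − 1000 = 1007.381 − 1000 = 7.38 per mil

7.4 per mil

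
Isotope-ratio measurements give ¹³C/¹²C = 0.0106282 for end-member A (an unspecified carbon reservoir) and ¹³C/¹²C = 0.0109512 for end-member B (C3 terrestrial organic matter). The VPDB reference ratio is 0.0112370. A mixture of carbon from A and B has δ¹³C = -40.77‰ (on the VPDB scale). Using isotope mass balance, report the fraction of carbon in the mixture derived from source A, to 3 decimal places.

δ_A = (0.0106282/0.0112370 − 1)×1000 = (0.945822 − 1)×1000 = -54.178‰
δ_B = (0.0109512/0.0112370 − 1)×1000 = (0.974566 − 1)×1000 = -25.434‰
f_A = (δ_mix − δ_B)/(δ_A − δ_B) = (-40.77 − (-25.434))/(-54.178 − (-25.434))
f_A = -15.336 / -28.744 = 0.5335

0.534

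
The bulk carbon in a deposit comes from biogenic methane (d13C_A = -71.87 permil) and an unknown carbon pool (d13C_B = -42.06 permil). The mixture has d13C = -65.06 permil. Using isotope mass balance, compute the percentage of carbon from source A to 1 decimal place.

77.2%

δ_mix = f_A·δ_A + (1 − f_A)·δ_B  ⇒  f_A = (δ_mix − δ_B)/(δ_A − δ_B)
f_A = (-65.06 − (-42.06)) / (-71.87 − (-42.06))
f_A = -23.00 / -29.81 = 0.7716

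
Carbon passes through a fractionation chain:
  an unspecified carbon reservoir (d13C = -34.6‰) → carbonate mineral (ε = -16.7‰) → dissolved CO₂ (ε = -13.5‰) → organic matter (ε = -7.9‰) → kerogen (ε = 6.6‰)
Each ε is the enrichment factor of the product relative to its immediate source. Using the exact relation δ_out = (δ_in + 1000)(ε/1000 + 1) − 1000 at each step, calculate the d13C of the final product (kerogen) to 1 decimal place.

-64.8‰

step 1: δ = (-34.60 + 1000)·(-16.7/1000 + 1) − 1000 = -50.72‰
step 2: δ = (-50.72 + 1000)·(-13.5/1000 + 1) − 1000 = -63.54‰
step 3: δ = (-63.54 + 1000)·(-7.9/1000 + 1) − 1000 = -70.94‰
step 4: δ = (-70.94 + 1000)·(6.6/1000 + 1) − 1000 = -64.80‰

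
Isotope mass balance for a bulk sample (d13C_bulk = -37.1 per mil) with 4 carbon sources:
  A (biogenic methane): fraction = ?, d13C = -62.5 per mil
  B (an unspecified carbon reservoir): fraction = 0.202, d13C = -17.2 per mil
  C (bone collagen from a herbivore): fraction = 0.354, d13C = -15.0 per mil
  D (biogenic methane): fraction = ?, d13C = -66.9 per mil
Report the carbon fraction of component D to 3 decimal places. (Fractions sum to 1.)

0.129

Let f_D and f_A be the unknown fractions; fractions sum to 1 so f_D + f_A = 0.444.
Mass balance: Σ fᵢ·δᵢ = δ_bulk ⇒ f_D·(-66.9) + f_A·(-62.5) = -37.1 − (-8.784) = -28.316
Substitute f_A = 0.444 − f_D:
f_D·(-66.9 − -62.5) = -28.316 − 0.444×(-62.5) = -0.566
f_D = -0.566 / -4.4 = 0.1285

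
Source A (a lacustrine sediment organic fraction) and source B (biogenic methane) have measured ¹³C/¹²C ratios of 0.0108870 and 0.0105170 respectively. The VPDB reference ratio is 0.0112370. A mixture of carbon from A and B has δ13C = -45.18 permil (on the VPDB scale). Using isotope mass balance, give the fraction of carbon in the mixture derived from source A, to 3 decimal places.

δ_A = (0.0108870/0.0112370 − 1)×1000 = (0.968853 − 1)×1000 = -31.147 permil
δ_B = (0.0105170/0.0112370 − 1)×1000 = (0.935926 − 1)×1000 = -64.074 permil
f_A = (δ_mix − δ_B)/(δ_A − δ_B) = (-45.18 − (-64.074))/(-31.147 − (-64.074))
f_A = 18.894 / 32.927 = 0.5738

0.574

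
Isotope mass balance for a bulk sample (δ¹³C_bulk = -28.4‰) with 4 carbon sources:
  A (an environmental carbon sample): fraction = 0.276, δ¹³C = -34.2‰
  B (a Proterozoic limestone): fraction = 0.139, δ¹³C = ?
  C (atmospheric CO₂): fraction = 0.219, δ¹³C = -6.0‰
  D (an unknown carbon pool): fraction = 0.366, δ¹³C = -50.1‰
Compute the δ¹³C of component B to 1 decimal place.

5.0‰

Isotope mass balance: δ_bulk = Σ fᵢ·δᵢ.
-28.4 = 0.276×(-34.2) + 0.139×δ_B + 0.219×(-6.0) + 0.366×(-50.1)
0.139·δ_B = -28.4 − (-29.090) = 0.690
δ_B = 0.690 / 0.139 = 4.96‰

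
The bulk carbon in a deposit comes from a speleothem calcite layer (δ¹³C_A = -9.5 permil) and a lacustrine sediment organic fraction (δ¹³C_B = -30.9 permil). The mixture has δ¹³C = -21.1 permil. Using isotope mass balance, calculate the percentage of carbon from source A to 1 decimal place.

δ_mix = f_A·δ_A + (1 − f_A)·δ_B  ⇒  f_A = (δ_mix − δ_B)/(δ_A − δ_B)
f_A = (-21.1 − (-30.9)) / (-9.5 − (-30.9))
f_A = 9.8 / 21.4 = 0.4579

45.8%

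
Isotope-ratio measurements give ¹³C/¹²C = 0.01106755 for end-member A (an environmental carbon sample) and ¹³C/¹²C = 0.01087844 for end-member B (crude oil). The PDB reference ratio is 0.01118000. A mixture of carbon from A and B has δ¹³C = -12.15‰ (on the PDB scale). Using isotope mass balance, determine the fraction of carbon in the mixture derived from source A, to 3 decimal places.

δ_A = (0.01106755/0.01118000 − 1)×1000 = (0.989942 − 1)×1000 = -10.058‰
δ_B = (0.01087844/0.01118000 − 1)×1000 = (0.973027 − 1)×1000 = -26.973‰
f_A = (δ_mix − δ_B)/(δ_A − δ_B) = (-12.15 − (-26.973))/(-10.058 − (-26.973))
f_A = 14.823 / 16.915 = 0.8763

0.876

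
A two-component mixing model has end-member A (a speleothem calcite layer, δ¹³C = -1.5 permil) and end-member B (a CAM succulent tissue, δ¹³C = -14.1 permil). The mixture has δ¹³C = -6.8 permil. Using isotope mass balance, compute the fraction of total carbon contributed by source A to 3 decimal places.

0.579

δ_mix = f_A·δ_A + (1 − f_A)·δ_B  ⇒  f_A = (δ_mix − δ_B)/(δ_A − δ_B)
f_A = (-6.8 − (-14.1)) / (-1.5 − (-14.1))
f_A = 7.3 / 12.6 = 0.5794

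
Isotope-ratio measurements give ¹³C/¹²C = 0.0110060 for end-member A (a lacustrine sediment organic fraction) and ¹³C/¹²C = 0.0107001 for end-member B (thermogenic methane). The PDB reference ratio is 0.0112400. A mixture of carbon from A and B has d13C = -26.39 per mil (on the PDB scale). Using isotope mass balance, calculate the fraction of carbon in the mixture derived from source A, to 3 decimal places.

δ_A = (0.0110060/0.0112400 − 1)×1000 = (0.979181 − 1)×1000 = -20.819 per mil
δ_B = (0.0107001/0.0112400 − 1)×1000 = (0.951966 − 1)×1000 = -48.034 per mil
f_A = (δ_mix − δ_B)/(δ_A − δ_B) = (-26.39 − (-48.034))/(-20.819 − (-48.034))
f_A = 21.644 / 27.215 = 0.7953

0.795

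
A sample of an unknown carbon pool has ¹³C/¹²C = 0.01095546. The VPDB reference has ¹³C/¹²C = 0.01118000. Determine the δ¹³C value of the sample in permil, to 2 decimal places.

δ¹³C = (R_sample / R_standard − 1) × 1000
R_sample / R_standard = 0.01095546 / 0.01118000 = 0.979916
δ¹³C = (0.979916 − 1) × 1000 = -20.084 permil

-20.08 permil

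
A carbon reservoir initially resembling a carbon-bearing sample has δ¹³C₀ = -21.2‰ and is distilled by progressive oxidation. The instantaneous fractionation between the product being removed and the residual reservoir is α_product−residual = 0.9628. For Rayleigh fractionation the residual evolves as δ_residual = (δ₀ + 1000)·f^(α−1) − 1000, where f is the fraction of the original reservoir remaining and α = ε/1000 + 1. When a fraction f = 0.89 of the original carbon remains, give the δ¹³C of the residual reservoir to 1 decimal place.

Rayleigh residual: δ_res = (δ₀ + 1000)·f^(α−1) − 1000
α − 1 = -0.03720
f^(α−1) = 0.89^(-0.03720) = 1.004344
δ_res = (-21.2 + 1000) × 1.004344 − 1000 = 983.052 − 1000 = -16.95‰

-16.9‰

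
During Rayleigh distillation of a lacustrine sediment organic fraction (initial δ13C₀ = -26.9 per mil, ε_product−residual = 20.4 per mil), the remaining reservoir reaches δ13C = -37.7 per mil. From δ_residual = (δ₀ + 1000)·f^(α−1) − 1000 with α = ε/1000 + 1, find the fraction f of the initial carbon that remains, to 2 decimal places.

0.58

α − 1 = ε/1000 = 0.0204
(δ_res + 1000)/(δ₀ + 1000) = (-37.7 + 1000)/(-26.9 + 1000) = 962.3/973.1 = 0.988901
f = 0.988901^(1/0.0204) = exp(ln(0.988901)/0.0204) = exp(-0.01116/0.0204)
f = exp(-0.5471) = 0.5786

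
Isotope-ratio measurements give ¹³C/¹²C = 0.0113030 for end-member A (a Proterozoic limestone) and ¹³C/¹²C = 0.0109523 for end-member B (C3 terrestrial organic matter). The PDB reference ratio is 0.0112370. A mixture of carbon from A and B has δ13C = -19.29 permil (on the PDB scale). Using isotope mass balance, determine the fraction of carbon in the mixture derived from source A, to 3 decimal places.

δ_A = (0.0113030/0.0112370 − 1)×1000 = (1.005873 − 1)×1000 = 5.873 permil
δ_B = (0.0109523/0.0112370 − 1)×1000 = (0.974664 − 1)×1000 = -25.336 permil
f_A = (δ_mix − δ_B)/(δ_A − δ_B) = (-19.29 − (-25.336))/(5.873 − (-25.336))
f_A = 6.046 / 31.209 = 0.1937

0.194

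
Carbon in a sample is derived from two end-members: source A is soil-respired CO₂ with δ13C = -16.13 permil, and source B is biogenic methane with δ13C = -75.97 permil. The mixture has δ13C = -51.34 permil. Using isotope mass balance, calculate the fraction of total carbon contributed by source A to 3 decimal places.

δ_mix = f_A·δ_A + (1 − f_A)·δ_B  ⇒  f_A = (δ_mix − δ_B)/(δ_A − δ_B)
f_A = (-51.34 − (-75.97)) / (-16.13 − (-75.97))
f_A = 24.63 / 59.84 = 0.4116

0.412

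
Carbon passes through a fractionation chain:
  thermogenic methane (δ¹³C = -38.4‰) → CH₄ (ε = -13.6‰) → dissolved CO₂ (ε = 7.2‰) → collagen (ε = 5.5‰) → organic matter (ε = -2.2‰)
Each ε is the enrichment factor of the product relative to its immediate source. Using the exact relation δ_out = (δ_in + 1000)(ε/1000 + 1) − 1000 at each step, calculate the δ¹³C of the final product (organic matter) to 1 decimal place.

-41.5‰

step 1: δ = (-38.40 + 1000)·(-13.6/1000 + 1) − 1000 = -51.48‰
step 2: δ = (-51.48 + 1000)·(7.2/1000 + 1) − 1000 = -44.65‰
step 3: δ = (-44.65 + 1000)·(5.5/1000 + 1) − 1000 = -39.39‰
step 4: δ = (-39.39 + 1000)·(-2.2/1000 + 1) − 1000 = -41.51‰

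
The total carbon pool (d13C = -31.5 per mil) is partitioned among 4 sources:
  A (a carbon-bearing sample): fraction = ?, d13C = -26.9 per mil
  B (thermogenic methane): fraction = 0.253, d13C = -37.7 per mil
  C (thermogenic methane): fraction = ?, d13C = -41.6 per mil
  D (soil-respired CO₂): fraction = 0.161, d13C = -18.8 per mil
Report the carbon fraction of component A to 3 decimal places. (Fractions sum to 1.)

Let f_A and f_C be the unknown fractions; fractions sum to 1 so f_A + f_C = 0.586.
Mass balance: Σ fᵢ·δᵢ = δ_bulk ⇒ f_A·(-26.9) + f_C·(-41.6) = -31.5 − (-12.565) = -18.935
Substitute f_C = 0.586 − f_A:
f_A·(-26.9 − -41.6) = -18.935 − 0.586×(-41.6) = 5.443
f_A = 5.443 / 14.7 = 0.3702

0.370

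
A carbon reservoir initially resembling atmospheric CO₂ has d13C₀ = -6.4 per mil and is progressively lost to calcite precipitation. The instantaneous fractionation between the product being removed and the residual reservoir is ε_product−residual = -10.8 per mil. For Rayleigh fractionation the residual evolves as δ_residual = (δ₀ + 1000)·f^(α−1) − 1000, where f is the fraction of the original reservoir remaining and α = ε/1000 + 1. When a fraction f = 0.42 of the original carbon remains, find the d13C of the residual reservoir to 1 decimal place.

Rayleigh residual: δ_res = (δ₀ + 1000)·f^(α−1) − 1000
α = ε/1000 + 1 = 0.98920, so α − 1 = -0.01080
f^(α−1) = 0.42^(-0.01080) = 1.009413
δ_res = (-6.4 + 1000) × 1.009413 − 1000 = 1002.953 − 1000 = 2.95 per mil

3.0 per mil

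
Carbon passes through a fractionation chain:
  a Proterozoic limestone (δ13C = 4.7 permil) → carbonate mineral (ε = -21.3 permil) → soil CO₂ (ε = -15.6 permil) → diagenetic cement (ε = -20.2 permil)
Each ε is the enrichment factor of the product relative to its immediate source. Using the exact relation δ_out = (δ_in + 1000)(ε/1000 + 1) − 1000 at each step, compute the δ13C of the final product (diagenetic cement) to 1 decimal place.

-51.6 permil

step 1: δ = (4.70 + 1000)·(-21.3/1000 + 1) − 1000 = -16.70 permil
step 2: δ = (-16.70 + 1000)·(-15.6/1000 + 1) − 1000 = -32.04 permil
step 3: δ = (-32.04 + 1000)·(-20.2/1000 + 1) − 1000 = -51.59 permil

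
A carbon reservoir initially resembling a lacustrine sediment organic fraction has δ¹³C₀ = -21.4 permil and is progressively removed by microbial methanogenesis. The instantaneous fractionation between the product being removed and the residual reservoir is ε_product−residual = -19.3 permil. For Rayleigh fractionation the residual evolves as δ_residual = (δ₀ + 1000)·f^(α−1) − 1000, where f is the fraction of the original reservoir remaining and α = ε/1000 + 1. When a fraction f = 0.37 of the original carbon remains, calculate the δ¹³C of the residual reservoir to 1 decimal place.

Rayleigh residual: δ_res = (δ₀ + 1000)·f^(α−1) − 1000
α = ε/1000 + 1 = 0.98070, so α − 1 = -0.01930
f^(α−1) = 0.37^(-0.01930) = 1.019374
δ_res = (-21.4 + 1000) × 1.019374 − 1000 = 997.560 − 1000 = -2.44 permil

-2.4 permil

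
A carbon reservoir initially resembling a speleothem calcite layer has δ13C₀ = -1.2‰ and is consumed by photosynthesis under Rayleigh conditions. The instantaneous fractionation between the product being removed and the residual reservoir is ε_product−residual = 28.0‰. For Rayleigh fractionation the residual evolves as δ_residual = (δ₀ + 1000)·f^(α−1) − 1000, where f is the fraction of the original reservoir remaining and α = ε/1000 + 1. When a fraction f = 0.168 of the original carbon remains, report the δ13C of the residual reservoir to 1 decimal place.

Rayleigh residual: δ_res = (δ₀ + 1000)·f^(α−1) − 1000
α = ε/1000 + 1 = 1.02800, so α − 1 = 0.02800
f^(α−1) = 0.168^(0.02800) = 0.951281
δ_res = (-1.2 + 1000) × 0.951281 − 1000 = 950.139 − 1000 = -49.86‰

-49.9‰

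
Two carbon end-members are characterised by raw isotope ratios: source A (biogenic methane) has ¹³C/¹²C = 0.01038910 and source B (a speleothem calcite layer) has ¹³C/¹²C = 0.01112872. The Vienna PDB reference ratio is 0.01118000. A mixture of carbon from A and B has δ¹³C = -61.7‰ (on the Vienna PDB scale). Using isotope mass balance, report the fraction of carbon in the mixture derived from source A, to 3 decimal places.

0.863

δ_A = (0.01038910/0.01118000 − 1)×1000 = (0.929258 − 1)×1000 = -70.742‰
δ_B = (0.01112872/0.01118000 − 1)×1000 = (0.995413 − 1)×1000 = -4.587‰
f_A = (δ_mix − δ_B)/(δ_A − δ_B) = (-61.7 − (-4.587))/(-70.742 − (-4.587))
f_A = -57.113 / -66.156 = 0.8633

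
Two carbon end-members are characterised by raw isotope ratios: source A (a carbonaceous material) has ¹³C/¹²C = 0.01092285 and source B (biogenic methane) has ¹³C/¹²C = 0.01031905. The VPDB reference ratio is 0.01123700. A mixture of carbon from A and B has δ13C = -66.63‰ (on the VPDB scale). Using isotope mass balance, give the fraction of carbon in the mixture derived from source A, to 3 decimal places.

0.280

δ_A = (0.01092285/0.01123700 − 1)×1000 = (0.972043 − 1)×1000 = -27.957‰
δ_B = (0.01031905/0.01123700 − 1)×1000 = (0.918310 − 1)×1000 = -81.690‰
f_A = (δ_mix − δ_B)/(δ_A − δ_B) = (-66.63 − (-81.690))/(-27.957 − (-81.690))
f_A = 15.060 / 53.733 = 0.2803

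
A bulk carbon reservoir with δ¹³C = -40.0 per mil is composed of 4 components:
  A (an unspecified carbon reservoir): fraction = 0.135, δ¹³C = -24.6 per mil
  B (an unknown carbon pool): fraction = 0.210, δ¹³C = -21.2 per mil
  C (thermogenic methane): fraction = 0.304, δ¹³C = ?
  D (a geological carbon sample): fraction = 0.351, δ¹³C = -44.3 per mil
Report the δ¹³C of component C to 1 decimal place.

Isotope mass balance: δ_bulk = Σ fᵢ·δᵢ.
-40.0 = 0.135×(-24.6) + 0.210×(-21.2) + 0.304×δ_C + 0.351×(-44.3)
0.304·δ_C = -40.0 − (-23.322) = -16.678
δ_C = -16.678 / 0.304 = -54.86 per mil

-54.9 per mil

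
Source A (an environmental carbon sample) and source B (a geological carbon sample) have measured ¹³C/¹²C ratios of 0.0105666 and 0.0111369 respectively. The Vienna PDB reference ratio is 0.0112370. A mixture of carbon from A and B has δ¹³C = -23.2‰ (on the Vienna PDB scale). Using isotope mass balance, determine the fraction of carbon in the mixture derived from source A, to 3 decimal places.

0.282

δ_A = (0.0105666/0.0112370 − 1)×1000 = (0.940340 − 1)×1000 = -59.660‰
δ_B = (0.0111369/0.0112370 − 1)×1000 = (0.991092 − 1)×1000 = -8.908‰
f_A = (δ_mix − δ_B)/(δ_A − δ_B) = (-23.2 − (-8.908))/(-59.660 − (-8.908))
f_A = -14.292 / -50.752 = 0.2816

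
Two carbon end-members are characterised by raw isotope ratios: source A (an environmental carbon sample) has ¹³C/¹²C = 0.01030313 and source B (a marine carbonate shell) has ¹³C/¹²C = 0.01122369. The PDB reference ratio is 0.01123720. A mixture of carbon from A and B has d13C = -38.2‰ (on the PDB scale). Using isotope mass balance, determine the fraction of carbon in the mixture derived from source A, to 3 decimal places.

0.452

δ_A = (0.01030313/0.01123720 − 1)×1000 = (0.916877 − 1)×1000 = -83.123‰
δ_B = (0.01122369/0.01123720 − 1)×1000 = (0.998798 − 1)×1000 = -1.202‰
f_A = (δ_mix − δ_B)/(δ_A − δ_B) = (-38.2 − (-1.202))/(-83.123 − (-1.202))
f_A = -36.998 / -81.921 = 0.4516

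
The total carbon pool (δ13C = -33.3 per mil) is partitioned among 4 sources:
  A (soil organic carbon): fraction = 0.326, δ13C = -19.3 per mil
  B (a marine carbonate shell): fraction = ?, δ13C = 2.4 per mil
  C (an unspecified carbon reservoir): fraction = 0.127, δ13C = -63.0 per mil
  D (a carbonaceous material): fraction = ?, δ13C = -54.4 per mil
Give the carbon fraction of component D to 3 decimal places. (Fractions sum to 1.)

Let f_D and f_B be the unknown fractions; fractions sum to 1 so f_D + f_B = 0.547.
Mass balance: Σ fᵢ·δᵢ = δ_bulk ⇒ f_D·(-54.4) + f_B·(2.4) = -33.3 − (-14.293) = -19.007
Substitute f_B = 0.547 − f_D:
f_D·(-54.4 − 2.4) = -19.007 − 0.547×(2.4) = -20.320
f_D = -20.320 / -56.8 = 0.3577

0.358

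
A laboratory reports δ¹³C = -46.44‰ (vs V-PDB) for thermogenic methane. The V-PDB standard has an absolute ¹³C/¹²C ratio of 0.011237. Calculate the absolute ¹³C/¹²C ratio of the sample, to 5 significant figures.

R_sample = R_standard × (δ¹³C/1000 + 1)
R_sample = 0.011237 × (-46.44/1000 + 1) = 0.011237 × 0.953560
R_sample = 0.0107152

0.010715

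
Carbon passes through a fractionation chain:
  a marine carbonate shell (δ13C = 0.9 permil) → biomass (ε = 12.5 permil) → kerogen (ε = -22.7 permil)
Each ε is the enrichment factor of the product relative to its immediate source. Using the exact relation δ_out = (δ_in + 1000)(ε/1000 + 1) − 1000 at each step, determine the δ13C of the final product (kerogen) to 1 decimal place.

-9.6 permil

step 1: δ = (0.90 + 1000)·(12.5/1000 + 1) − 1000 = 13.41 permil
step 2: δ = (13.41 + 1000)·(-22.7/1000 + 1) − 1000 = -9.59 permil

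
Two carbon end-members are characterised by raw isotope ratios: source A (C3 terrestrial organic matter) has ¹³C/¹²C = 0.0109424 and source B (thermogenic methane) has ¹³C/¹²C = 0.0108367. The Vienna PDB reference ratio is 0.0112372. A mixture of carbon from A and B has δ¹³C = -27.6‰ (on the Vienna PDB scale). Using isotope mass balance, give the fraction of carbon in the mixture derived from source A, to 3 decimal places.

δ_A = (0.0109424/0.0112372 − 1)×1000 = (0.973766 − 1)×1000 = -26.234‰
δ_B = (0.0108367/0.0112372 − 1)×1000 = (0.964359 − 1)×1000 = -35.641‰
f_A = (δ_mix − δ_B)/(δ_A − δ_B) = (-27.6 − (-35.641))/(-26.234 − (-35.641))
f_A = 8.041 / 9.406 = 0.8548

0.855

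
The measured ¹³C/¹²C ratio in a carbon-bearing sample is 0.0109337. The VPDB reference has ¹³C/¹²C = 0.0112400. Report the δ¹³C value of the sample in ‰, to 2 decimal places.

δ¹³C = (R_sample / R_standard − 1) × 1000
R_sample / R_standard = 0.0109337 / 0.0112400 = 0.972749
δ¹³C = (0.972749 − 1) × 1000 = -27.251‰

-27.25‰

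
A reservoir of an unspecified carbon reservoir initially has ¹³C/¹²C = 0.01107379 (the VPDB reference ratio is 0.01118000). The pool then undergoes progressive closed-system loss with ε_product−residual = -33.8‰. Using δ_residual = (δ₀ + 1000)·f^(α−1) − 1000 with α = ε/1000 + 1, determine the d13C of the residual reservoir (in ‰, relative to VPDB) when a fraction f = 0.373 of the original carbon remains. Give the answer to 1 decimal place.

24.1‰

δ₀ = (0.01107379/0.01118000 − 1)×1000 = (0.990500 − 1)×1000 = -9.500‰
α − 1 = ε/1000 = -0.0338
f^(α−1) = 0.373^(-0.0338) = 1.033895
δ_res = (-9.500 + 1000) × 1.033895 − 1000 = 1024.073 − 1000 = 24.07‰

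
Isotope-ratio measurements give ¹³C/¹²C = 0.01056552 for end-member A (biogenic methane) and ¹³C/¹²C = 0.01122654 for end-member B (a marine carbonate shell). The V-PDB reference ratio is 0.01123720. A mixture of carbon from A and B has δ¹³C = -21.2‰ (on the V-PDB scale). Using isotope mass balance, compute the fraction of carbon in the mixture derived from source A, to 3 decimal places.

δ_A = (0.01056552/0.01123720 − 1)×1000 = (0.940227 − 1)×1000 = -59.773‰
δ_B = (0.01122654/0.01123720 − 1)×1000 = (0.999051 − 1)×1000 = -0.949‰
f_A = (δ_mix − δ_B)/(δ_A − δ_B) = (-21.2 − (-0.949))/(-59.773 − (-0.949))
f_A = -20.251 / -58.824 = 0.3443

0.344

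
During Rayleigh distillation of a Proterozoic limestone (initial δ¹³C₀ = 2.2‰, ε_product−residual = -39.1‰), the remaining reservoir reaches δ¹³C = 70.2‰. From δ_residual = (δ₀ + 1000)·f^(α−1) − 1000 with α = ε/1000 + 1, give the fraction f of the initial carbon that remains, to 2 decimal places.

α − 1 = ε/1000 = -0.0391
(δ_res + 1000)/(δ₀ + 1000) = (70.2 + 1000)/(2.2 + 1000) = 1070.2/1002.2 = 1.067851
f = 1.067851^(1/-0.0391) = exp(ln(1.067851)/-0.0391) = exp(0.06565/-0.0391)
f = exp(-1.6790) = 0.1866

0.19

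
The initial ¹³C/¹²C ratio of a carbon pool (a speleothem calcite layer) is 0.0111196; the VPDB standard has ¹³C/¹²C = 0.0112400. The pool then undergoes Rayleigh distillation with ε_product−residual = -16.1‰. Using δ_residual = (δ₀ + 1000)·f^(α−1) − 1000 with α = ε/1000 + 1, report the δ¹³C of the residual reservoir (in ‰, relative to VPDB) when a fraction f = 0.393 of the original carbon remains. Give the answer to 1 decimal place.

δ₀ = (0.0111196/0.0112400 − 1)×1000 = (0.989288 − 1)×1000 = -10.712‰
α − 1 = ε/1000 = -0.0161
f^(α−1) = 0.393^(-0.0161) = 1.015150
δ_res = (-10.712 + 1000) × 1.015150 − 1000 = 1004.276 − 1000 = 4.28‰

4.3‰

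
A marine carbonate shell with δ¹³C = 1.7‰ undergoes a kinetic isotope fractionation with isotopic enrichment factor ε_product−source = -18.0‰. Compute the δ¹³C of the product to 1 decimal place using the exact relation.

-16.3‰

To first order, δ_product ≈ δ_source + ε = -16.3‰.
Exactly, δ_product = (δ_source + 1000)·(ε/1000 + 1) − 1000.
δ_product = (1.7 + 1000) × (-18.0/1000 + 1) − 1000
δ_product = -16.33‰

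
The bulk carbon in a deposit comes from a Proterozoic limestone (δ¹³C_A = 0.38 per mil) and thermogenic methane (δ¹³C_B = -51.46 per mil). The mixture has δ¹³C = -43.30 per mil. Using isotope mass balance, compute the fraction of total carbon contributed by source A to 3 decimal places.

0.157

δ_mix = f_A·δ_A + (1 − f_A)·δ_B  ⇒  f_A = (δ_mix − δ_B)/(δ_A − δ_B)
f_A = (-43.30 − (-51.46)) / (0.38 − (-51.46))
f_A = 8.16 / 51.84 = 0.1574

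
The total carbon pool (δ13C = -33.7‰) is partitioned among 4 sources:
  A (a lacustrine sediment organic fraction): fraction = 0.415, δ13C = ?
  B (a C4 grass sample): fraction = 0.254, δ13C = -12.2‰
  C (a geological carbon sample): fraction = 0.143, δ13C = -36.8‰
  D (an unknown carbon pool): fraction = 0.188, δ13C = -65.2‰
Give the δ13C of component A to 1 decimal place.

Isotope mass balance: δ_bulk = Σ fᵢ·δᵢ.
-33.7 = 0.415×δ_A + 0.254×(-12.2) + 0.143×(-36.8) + 0.188×(-65.2)
0.415·δ_A = -33.7 − (-20.619) = -13.081
δ_A = -13.081 / 0.415 = -31.52‰

-31.5‰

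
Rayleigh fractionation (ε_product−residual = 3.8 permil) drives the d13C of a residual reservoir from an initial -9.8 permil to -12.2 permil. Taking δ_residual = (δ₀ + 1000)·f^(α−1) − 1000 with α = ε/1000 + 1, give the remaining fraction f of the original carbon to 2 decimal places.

0.53

α − 1 = ε/1000 = 0.0038
(δ_res + 1000)/(δ₀ + 1000) = (-12.2 + 1000)/(-9.8 + 1000) = 987.8/990.2 = 0.997576
f = 0.997576^(1/0.0038) = exp(ln(0.997576)/0.0038) = exp(-0.00243/0.0038)
f = exp(-0.6386) = 0.5280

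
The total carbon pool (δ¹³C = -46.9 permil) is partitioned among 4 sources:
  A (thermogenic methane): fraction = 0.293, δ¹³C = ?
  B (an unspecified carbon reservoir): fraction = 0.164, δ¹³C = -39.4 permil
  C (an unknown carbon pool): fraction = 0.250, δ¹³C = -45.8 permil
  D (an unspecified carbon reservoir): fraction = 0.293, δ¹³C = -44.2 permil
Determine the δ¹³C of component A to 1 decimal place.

Isotope mass balance: δ_bulk = Σ fᵢ·δᵢ.
-46.9 = 0.293×δ_A + 0.164×(-39.4) + 0.250×(-45.8) + 0.293×(-44.2)
0.293·δ_A = -46.9 − (-30.862) = -16.038
δ_A = -16.038 / 0.293 = -54.74 permil

-54.7 permil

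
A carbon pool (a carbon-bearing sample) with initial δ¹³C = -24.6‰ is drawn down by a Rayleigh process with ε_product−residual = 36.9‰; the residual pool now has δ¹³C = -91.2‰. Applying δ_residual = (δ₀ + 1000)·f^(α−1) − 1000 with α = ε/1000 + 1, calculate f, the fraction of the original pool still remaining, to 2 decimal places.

α − 1 = ε/1000 = 0.0369
(δ_res + 1000)/(δ₀ + 1000) = (-91.2 + 1000)/(-24.6 + 1000) = 908.8/975.4 = 0.931720
f = 0.931720^(1/0.0369) = exp(ln(0.931720)/0.0369) = exp(-0.07072/0.0369)
f = exp(-1.9166) = 0.1471

0.15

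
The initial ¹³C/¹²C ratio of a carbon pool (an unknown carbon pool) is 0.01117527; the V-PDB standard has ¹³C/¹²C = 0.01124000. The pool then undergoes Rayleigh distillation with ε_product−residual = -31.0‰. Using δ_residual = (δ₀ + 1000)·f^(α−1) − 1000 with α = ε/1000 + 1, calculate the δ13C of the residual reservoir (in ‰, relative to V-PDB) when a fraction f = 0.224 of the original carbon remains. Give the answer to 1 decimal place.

41.4‰

δ₀ = (0.01117527/0.01124000 − 1)×1000 = (0.994241 − 1)×1000 = -5.759‰
α − 1 = ε/1000 = -0.0310
f^(α−1) = 0.224^(-0.0310) = 1.047472
δ_res = (-5.759 + 1000) × 1.047472 − 1000 = 1041.439 − 1000 = 41.44‰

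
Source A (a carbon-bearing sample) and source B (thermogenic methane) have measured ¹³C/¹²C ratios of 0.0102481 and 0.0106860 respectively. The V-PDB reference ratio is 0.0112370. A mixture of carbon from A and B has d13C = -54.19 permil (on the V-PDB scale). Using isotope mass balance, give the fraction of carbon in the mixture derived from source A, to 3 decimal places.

δ_A = (0.0102481/0.0112370 − 1)×1000 = (0.911996 − 1)×1000 = -88.004 permil
δ_B = (0.0106860/0.0112370 − 1)×1000 = (0.950966 − 1)×1000 = -49.034 permil
f_A = (δ_mix − δ_B)/(δ_A − δ_B) = (-54.19 − (-49.034))/(-88.004 − (-49.034))
f_A = -5.156 / -38.969 = 0.1323

0.132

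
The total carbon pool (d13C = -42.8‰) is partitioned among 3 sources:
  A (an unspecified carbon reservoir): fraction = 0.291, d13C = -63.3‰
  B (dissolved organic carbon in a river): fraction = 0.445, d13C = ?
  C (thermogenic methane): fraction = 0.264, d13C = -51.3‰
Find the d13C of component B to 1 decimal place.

Isotope mass balance: δ_bulk = Σ fᵢ·δᵢ.
-42.8 = 0.291×(-63.3) + 0.445×δ_B + 0.264×(-51.3)
0.445·δ_B = -42.8 − (-31.963) = -10.837
δ_B = -10.837 / 0.445 = -24.35‰

-24.4‰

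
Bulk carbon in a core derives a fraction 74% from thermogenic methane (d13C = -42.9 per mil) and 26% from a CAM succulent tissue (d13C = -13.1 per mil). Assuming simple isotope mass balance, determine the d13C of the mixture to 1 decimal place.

-35.2 per mil

δ_mix = f_A·δ_A + f_B·δ_B
δ_mix = 0.74 × (-42.9) + 0.26 × (-13.1)
δ_mix = -31.75 + -3.41 = -35.15 per mil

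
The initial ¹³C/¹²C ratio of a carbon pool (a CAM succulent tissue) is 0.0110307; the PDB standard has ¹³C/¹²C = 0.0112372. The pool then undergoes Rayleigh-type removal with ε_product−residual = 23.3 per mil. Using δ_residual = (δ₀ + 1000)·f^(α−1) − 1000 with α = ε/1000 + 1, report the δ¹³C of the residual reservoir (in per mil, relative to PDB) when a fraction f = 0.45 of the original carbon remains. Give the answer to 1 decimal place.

δ₀ = (0.0110307/0.0112372 − 1)×1000 = (0.981624 − 1)×1000 = -18.376 per mil
α − 1 = ε/1000 = 0.0233
f^(α−1) = 0.45^(0.0233) = 0.981567
δ_res = (-18.376 + 1000) × 0.981567 − 1000 = 963.529 − 1000 = -36.47 per mil

-36.5 per mil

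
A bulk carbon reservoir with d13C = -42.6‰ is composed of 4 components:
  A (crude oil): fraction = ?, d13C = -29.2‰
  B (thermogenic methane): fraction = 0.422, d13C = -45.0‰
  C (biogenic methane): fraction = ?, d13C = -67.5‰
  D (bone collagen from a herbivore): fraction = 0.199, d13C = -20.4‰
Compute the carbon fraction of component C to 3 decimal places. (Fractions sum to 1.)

Let f_C and f_A be the unknown fractions; fractions sum to 1 so f_C + f_A = 0.379.
Mass balance: Σ fᵢ·δᵢ = δ_bulk ⇒ f_C·(-67.5) + f_A·(-29.2) = -42.6 − (-23.050) = -19.550
Substitute f_A = 0.379 − f_C:
f_C·(-67.5 − -29.2) = -19.550 − 0.379×(-29.2) = -8.484
f_C = -8.484 / -38.3 = 0.2215

0.222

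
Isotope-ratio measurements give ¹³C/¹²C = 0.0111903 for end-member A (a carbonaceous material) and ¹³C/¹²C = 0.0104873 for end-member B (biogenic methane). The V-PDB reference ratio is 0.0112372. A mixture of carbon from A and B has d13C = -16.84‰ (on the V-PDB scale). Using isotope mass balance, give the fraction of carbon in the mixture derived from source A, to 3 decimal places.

0.798

δ_A = (0.0111903/0.0112372 − 1)×1000 = (0.995826 − 1)×1000 = -4.174‰
δ_B = (0.0104873/0.0112372 − 1)×1000 = (0.933266 − 1)×1000 = -66.734‰
f_A = (δ_mix − δ_B)/(δ_A − δ_B) = (-16.84 − (-66.734))/(-4.174 − (-66.734))
f_A = 49.894 / 62.560 = 0.7975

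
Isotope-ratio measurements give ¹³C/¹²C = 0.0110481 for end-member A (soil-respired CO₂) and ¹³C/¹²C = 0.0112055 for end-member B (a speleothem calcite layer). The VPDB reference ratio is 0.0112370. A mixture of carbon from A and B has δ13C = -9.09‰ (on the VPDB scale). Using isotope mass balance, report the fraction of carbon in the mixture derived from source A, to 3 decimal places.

0.449

δ_A = (0.0110481/0.0112370 − 1)×1000 = (0.983189 − 1)×1000 = -16.811‰
δ_B = (0.0112055/0.0112370 − 1)×1000 = (0.997197 − 1)×1000 = -2.803‰
f_A = (δ_mix − δ_B)/(δ_A − δ_B) = (-9.09 − (-2.803))/(-16.811 − (-2.803))
f_A = -6.287 / -14.007 = 0.4488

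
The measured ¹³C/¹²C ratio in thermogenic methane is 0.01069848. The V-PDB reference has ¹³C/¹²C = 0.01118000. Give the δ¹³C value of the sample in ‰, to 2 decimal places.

δ¹³C = (R_sample / R_standard − 1) × 1000
R_sample / R_standard = 0.01069848 / 0.01118000 = 0.956930
δ¹³C = (0.956930 − 1) × 1000 = -43.070‰

-43.07‰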